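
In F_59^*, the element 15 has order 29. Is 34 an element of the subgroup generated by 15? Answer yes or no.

34 ∈ ⟨15⟩ iff 34^29 ≡ 1 (mod 59), since |⟨15⟩| = 29.
34^29 mod 59 = 58.
Since 58 ≠ 1, 34 does not lie in the subgroup.

no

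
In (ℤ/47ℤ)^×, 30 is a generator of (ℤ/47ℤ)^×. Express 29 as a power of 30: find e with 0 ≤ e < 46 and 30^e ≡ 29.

41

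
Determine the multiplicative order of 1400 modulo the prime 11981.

The order of 1400 must divide p − 1 = 11980 = 2^2 · 5 · 599.
Divisors: 1, 2, 4, 5, 10, 20, 599, 1198, 2396, 2995, 5990, 11980.
Check each in increasing order: 1400^1 ≡ 1400;  1400^2 ≡ 7097;  1400^4 ≡ 11266;  1400^5 ≡ 5404;  1400^10 ≡ 5519;  1400^20 ≡ 3659;  1400^599 ≡ 4745;  1400^1198 ≡ 2726;  1400^2396 ≡ 2856;  1400^2995 ≡ 1209;  1400^5990 ≡ 11980;  1400^11980 ≡ 1.
Smallest exponent giving 1 is 11980.

11980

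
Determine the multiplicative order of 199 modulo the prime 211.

7

The order of 199 must divide p − 1 = 210 = 2 · 3 · 5 · 7.
Divisors: 1, 2, 3, 5, 6, 7, 10, 14, 15, 21, 30, 35, 42, 70, 105, 210.
Check each in increasing order: 199^1 ≡ 199;  199^2 ≡ 144;  199^3 ≡ 171;  199^5 ≡ 148;  199^6 ≡ 123;  199^7 ≡ 1.
Smallest exponent giving 1 is 7.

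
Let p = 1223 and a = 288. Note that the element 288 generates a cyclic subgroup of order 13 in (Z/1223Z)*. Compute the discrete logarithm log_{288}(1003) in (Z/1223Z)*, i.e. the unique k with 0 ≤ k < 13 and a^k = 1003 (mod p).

Successive powers of 288 modulo 1223:
  288^0=1  288^1=288  288^2=1003
So 288^2 ≡ 1003 (mod 1223), giving k = 2.

2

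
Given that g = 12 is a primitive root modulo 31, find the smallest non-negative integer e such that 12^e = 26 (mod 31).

5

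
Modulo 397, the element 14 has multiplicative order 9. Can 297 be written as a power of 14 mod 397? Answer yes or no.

297 ∈ ⟨14⟩ iff 297^9 ≡ 1 (mod 397), since |⟨14⟩| = 9.
297^9 mod 397 = 107.
Since 107 ≠ 1, 297 does not lie in the subgroup.

no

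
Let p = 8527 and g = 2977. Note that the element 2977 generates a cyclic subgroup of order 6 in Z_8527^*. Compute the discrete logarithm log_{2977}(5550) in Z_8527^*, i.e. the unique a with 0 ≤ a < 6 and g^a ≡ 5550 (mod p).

Successive powers of 2977 modulo 8527:
  2977^0=1  2977^1=2977  2977^2=2976  2977^3=8526  2977^4=5550
So 2977^4 ≡ 5550 (mod 8527), giving a = 4.

4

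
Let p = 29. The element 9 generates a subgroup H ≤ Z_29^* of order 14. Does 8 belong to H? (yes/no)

no

⟨9⟩ has order 14; its elements mod 29 are {1, 4, 5, 6, 7, 9, 13, 16, 20, 22, 23, 24, 25, 28}.
8 is not in this set.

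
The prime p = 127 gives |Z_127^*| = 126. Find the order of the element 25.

The order of 25 must divide p − 1 = 126 = 2 · 3^2 · 7.
Divisors: 1, 2, 3, 6, 7, 9, 14, 18, 21, 42, 63, 126.
Check each in increasing order: 25^1 ≡ 25;  25^2 ≡ 117;  25^3 ≡ 4;  25^6 ≡ 16;  25^7 ≡ 19;  25^9 ≡ 64;  25^14 ≡ 107;  25^18 ≡ 32;  25^21 ≡ 1.
Smallest exponent giving 1 is 21.

21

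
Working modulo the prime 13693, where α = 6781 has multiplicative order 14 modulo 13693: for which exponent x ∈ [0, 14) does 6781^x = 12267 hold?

Successive powers of 6781 modulo 13693:
  6781^0=1  6781^1=6781  6781^2=867  6781^3=4830  6781^4=12267
So 6781^4 ≡ 12267 (mod 13693), giving x = 4.

4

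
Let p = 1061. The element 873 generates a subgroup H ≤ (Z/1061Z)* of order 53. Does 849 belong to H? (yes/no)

849 ∈ ⟨873⟩ iff 849^53 ≡ 1 (mod 1061), since |⟨873⟩| = 53.
849^53 mod 1061 = 220.
Since 220 ≠ 1, 849 does not lie in the subgroup.

no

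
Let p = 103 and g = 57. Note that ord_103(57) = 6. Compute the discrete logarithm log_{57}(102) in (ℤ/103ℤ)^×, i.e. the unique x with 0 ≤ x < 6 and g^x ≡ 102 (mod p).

3

Successive powers of 57 modulo 103:
  57^0=1  57^1=57  57^2=56  57^3=102
So 57^3 ≡ 102 (mod 103), giving x = 3.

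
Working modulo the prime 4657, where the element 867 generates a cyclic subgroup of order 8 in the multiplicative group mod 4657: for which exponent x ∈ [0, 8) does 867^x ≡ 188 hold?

7

Successive powers of 867 modulo 4657:
  867^0=1  867^1=867  867^2=1912  867^3=4469  867^4=4656  867^5=3790
  867^6=2745  867^7=188
So 867^7 ≡ 188 (mod 4657), giving x = 7.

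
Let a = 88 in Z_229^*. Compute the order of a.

The order of 88 must divide p − 1 = 228 = 2^2 · 3 · 19.
Divisors: 1, 2, 3, 4, 6, 12, 19, 38, 57, 76, 114, 228.
Check each in increasing order: 88^1 ≡ 88;  88^2 ≡ 187;  88^3 ≡ 197;  88^4 ≡ 161;  88^6 ≡ 108;  88^12 ≡ 214;  88^19 ≡ 107;  88^38 ≡ 228;  88^57 ≡ 122;  88^76 ≡ 1.
Smallest exponent giving 1 is 76.

76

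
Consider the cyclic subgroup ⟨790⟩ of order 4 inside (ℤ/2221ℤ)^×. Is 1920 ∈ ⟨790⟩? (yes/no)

1920 ∈ ⟨790⟩ iff 1920^4 ≡ 1 (mod 2221), since |⟨790⟩| = 4.
1920^4 mod 2221 = 605.
Since 605 ≠ 1, 1920 does not lie in the subgroup.

no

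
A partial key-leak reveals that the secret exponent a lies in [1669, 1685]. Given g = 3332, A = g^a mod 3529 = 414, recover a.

Compute 3332^1669 mod 3529 = 414, then multiply by 3332 repeatedly:
  3332^1669=414
Found 414 at exponent 1669.

1669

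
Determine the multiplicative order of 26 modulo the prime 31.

The order of 26 must divide p − 1 = 30 = 2 · 3 · 5.
Divisors: 1, 2, 3, 5, 6, 10, 15, 30.
Check each in increasing order: 26^1 ≡ 26;  26^2 ≡ 25;  26^3 ≡ 30;  26^5 ≡ 6;  26^6 ≡ 1.
Smallest exponent giving 1 is 6.

6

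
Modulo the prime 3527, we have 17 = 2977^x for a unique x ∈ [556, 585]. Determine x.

Compute 2977^556 mod 3527 = 1638, then multiply by 2977 repeatedly:
  2977^556=1638  2977^557=2012  2977^558=878  2977^559=299  2977^560=1319
  2977^561=1112  2977^562=2098  2977^563=2956  2977^564=147  2977^565=271
  2977^566=2611  2977^567=2966  2977^568=1701  2977^569=2632  2977^570=1997
  2977^571=2074  2977^572=2048  2977^573=2240  2977^574=2450  2977^575=3341
  2977^576=17
Found 17 at exponent 576.

576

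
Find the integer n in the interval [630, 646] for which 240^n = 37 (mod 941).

Compute 240^630 mod 941 = 37, then multiply by 240 repeatedly:
  240^630=37
Found 37 at exponent 630.

630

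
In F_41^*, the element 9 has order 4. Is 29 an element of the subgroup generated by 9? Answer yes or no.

no

29 ∈ ⟨9⟩ iff 29^4 ≡ 1 (mod 41), since |⟨9⟩| = 4.
29^4 mod 41 = 31.
Since 31 ≠ 1, 29 does not lie in the subgroup.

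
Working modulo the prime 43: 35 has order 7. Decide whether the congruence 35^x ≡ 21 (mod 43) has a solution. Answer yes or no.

yes

21 ∈ ⟨35⟩ iff 21^7 ≡ 1 (mod 43), since |⟨35⟩| = 7.
21^7 mod 43 = 1.
Since 1 = 1, 21 lies in the subgroup.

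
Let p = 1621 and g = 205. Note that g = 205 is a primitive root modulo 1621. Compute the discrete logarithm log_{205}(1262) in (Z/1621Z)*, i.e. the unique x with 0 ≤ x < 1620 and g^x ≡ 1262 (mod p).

172

Baby-step giant-step with m = ceil(sqrt(1620)) = 41.
Baby table (205^j mod 1621 for j=0..40):
  0:1  1:205  2:1500  3:1131  4:52  5:934  6:192  7:456
  8:1083  9:1559  10:258  11:1018  12:1202  13:18  14:448  15:1064
  16:906  17:936  18:602  19:214  20:103  21:42  22:505  23:1402
  24:493  25:563  26:324  27:1580  28:1321  29:98  30:638  31:1110
  32:610  33:233  34:756  35:985  36:921  37:769  38:408  39:969
  40:883
Giant step factor: 205^(-41) ≡ 1135 (mod 1621).
Scan 1262·1135^i mod 1621 for i = 0, 1, …:
  i=0: 1262   i=1: 1027   i=2: 146   i=3: 368
  i=4: 1083
Match at i=4, j=8: x = 4·41 + 8 = 172.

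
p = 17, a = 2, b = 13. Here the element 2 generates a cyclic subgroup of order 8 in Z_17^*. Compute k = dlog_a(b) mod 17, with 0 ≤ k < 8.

Successive powers of 2 modulo 17:
  2^0=1  2^1=2  2^2=4  2^3=8  2^4=16  2^5=15
  2^6=13
So 2^6 ≡ 13 (mod 17), giving k = 6.

6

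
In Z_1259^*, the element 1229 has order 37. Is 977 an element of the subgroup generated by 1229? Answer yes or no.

977 ∈ ⟨1229⟩ iff 977^37 ≡ 1 (mod 1259), since |⟨1229⟩| = 37.
977^37 mod 1259 = 211.
Since 211 ≠ 1, 977 does not lie in the subgroup.

no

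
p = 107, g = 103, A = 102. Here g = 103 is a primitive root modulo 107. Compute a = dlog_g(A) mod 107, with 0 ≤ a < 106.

Baby-step giant-step with m = ceil(sqrt(106)) = 11.
Baby table (103^j mod 107 for j=0..10):
  0:1  1:103  2:16  3:43  4:42  5:46  6:30  7:94
  8:52  9:6  10:83
Giant step factor: 103^(-11) ≡ 68 (mod 107).
Scan 102·68^i mod 107 for i = 0, 1, …:
  i=0: 102   i=1: 88   i=2: 99   i=3: 98
  i=4: 30
Match at i=4, j=6: a = 4·11 + 6 = 50.

50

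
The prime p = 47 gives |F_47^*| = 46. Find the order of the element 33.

The order of 33 must divide p − 1 = 46 = 2 · 23.
Divisors: 1, 2, 23, 46.
Check each in increasing order: 33^1 ≡ 33;  33^2 ≡ 8;  33^23 ≡ 46;  33^46 ≡ 1.
Smallest exponent giving 1 is 46.

46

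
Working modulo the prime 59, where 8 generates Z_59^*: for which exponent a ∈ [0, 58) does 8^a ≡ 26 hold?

54

Baby-step giant-step with m = ceil(sqrt(58)) = 8.
Baby table (8^j mod 59 for j=0..7):
  0:1  1:8  2:5  3:40  4:25  5:23  6:7  7:56
Giant step factor: 8^(-8) ≡ 27 (mod 59).
Scan 26·27^i mod 59 for i = 0, 1, …:
  i=0: 26   i=1: 53   i=2: 15   i=3: 51
  i=4: 20   i=5: 9   i=6: 7
Match at i=6, j=6: a = 6·8 + 6 = 54.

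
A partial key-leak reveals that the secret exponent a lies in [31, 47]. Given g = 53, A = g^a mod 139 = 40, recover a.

43

Compute 53^31 mod 139 = 22, then multiply by 53 repeatedly:
  53^31=22  53^32=54  53^33=82  53^34=37  53^35=15
  53^36=100  53^37=18  53^38=120  53^39=105  53^40=5
  53^41=126  53^42=6  53^43=40
Found 40 at exponent 43.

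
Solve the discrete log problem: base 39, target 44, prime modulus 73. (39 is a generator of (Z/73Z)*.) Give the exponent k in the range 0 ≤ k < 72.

Baby-step giant-step with m = ceil(sqrt(72)) = 9.
Baby table (39^j mod 73 for j=0..8):
  0:1  1:39  2:61  3:43  4:71  5:68  6:24  7:60
  8:4
Giant step factor: 39^(-9) ≡ 22 (mod 73).
Scan 44·22^i mod 73 for i = 0, 1, …:
  i=0: 44   i=1: 19   i=2: 53   i=3: 71
Match at i=3, j=4: k = 3·9 + 4 = 31.

31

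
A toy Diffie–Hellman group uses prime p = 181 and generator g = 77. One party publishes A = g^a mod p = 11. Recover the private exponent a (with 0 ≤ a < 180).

Baby-step giant-step with m = ceil(sqrt(180)) = 14.
Baby table (77^j mod 181 for j=0..13):
  0:1  1:77  2:137  3:51  4:126  5:109  6:67  7:91
  8:129  9:159  10:116  11:63  12:145  13:124
Giant step factor: 77^(-14) ≡ 4 (mod 181).
Scan 11·4^i mod 181 for i = 0, 1, …:
  i=0: 11   i=1: 44   i=2: 176   i=3: 161
  i=4: 101   i=5: 42   i=6: 168   i=7: 129
Match at i=7, j=8: a = 7·14 + 8 = 106.

106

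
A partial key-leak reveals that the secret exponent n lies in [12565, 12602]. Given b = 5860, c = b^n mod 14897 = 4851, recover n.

Compute 5860^12565 mod 14897 = 7644, then multiply by 5860 repeatedly:
  5860^12565=7644  5860^12566=13458  5860^12567=14059  5860^12568=5330  5860^12569=9688
  5860^12570=14110  5860^12571=6250  5860^12572=8174  5860^12573=5785  5860^12574=9425
  5860^12575=7321  5860^12576=12597  5860^12577=3785  5860^12578=13364  5860^12579=14408
  5860^12580=9581  5860^12581=12764  5860^12582=14100  5860^12583=7238  5860^12584=2921
  5860^12585=407  5860^12586=1500  5860^12587=770  5860^12588=13306  5860^12589=2262
  5860^12590=11887  5860^12591=14345  5860^12592=12826  5860^12593=4995  5860^12594=12992
  5860^12595=9450  5860^12596=4851
Found 4851 at exponent 12596.

12596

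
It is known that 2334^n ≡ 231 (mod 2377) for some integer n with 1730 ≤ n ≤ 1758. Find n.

Compute 2334^1730 mod 2377 = 2345, then multiply by 2334 repeatedly:
  2334^1730=2345  2334^1731=1376  2334^1732=257  2334^1733=834  2334^1734=2170
  2334^1735=1770  2334^1736=2331  2334^1737=1978  2334^1738=518  2334^1739=1496
  2334^1740=2228  2334^1741=1653  2334^1742=231
Found 231 at exponent 1742.

1742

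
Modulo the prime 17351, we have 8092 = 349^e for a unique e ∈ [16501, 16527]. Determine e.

16518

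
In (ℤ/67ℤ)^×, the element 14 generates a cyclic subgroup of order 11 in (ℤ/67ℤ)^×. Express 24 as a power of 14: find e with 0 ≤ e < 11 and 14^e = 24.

10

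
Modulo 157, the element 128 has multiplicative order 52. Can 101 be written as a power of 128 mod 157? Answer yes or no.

101 ∈ ⟨128⟩ iff 101^52 ≡ 1 (mod 157), since |⟨128⟩| = 52.
101^52 mod 157 = 1.
Since 1 = 1, 101 lies in the subgroup.

yes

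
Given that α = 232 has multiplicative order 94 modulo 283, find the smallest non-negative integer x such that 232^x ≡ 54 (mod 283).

Baby-step giant-step with m = ceil(sqrt(94)) = 10.
Baby table (232^j mod 283 for j=0..9):
  0:1  1:232  2:54  3:76  4:86  5:142  6:116  7:27
  8:38  9:43
Giant step factor: 232^(-10) ≡ 4 (mod 283).
Scan 54·4^i mod 283 for i = 0, 1, …:
  i=0: 54
Match at i=0, j=2: x = 0·10 + 2 = 2.

2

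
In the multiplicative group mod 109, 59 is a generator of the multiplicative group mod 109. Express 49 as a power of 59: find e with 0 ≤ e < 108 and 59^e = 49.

4

Baby-step giant-step with m = ceil(sqrt(108)) = 11.
Baby table (59^j mod 109 for j=0..10):
  0:1  1:59  2:102  3:23  4:49  5:57  6:93  7:37
  8:3  9:68  10:88
Giant step factor: 59^(-11) ≡ 79 (mod 109).
Scan 49·79^i mod 109 for i = 0, 1, …:
  i=0: 49
Match at i=0, j=4: e = 0·11 + 4 = 4.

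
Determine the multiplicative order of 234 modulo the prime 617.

88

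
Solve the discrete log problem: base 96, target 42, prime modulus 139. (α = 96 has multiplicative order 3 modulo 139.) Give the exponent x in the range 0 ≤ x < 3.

2

Successive powers of 96 modulo 139:
  96^0=1  96^1=96  96^2=42
So 96^2 ≡ 42 (mod 139), giving x = 2.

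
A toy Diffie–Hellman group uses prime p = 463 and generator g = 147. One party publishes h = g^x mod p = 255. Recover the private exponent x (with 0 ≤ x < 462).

Baby-step giant-step with m = ceil(sqrt(462)) = 22.
Baby table (147^j mod 463 for j=0..21):
  0:1  1:147  2:311  3:343  4:417  5:183  6:47  7:427
  8:264  9:379  10:153  11:267  12:357  13:160  14:370  15:219
  16:246  17:48  18:111  19:112  20:259  21:107
Giant step factor: 147^(-22) ≡ 178 (mod 463).
Scan 255·178^i mod 463 for i = 0, 1, …:
  i=0: 255   i=1: 16   i=2: 70   i=3: 422
  i=4: 110   i=5: 134   i=6: 239   i=7: 409
  i=8: 111
Match at i=8, j=18: x = 8·22 + 18 = 194.

194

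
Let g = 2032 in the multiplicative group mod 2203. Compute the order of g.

The order of 2032 must divide p − 1 = 2202 = 2 · 3 · 367.
Divisors: 1, 2, 3, 6, 367, 734, 1101, 2202.
Check each in increasing order: 2032^1 ≡ 2032;  2032^2 ≡ 602;  2032^3 ≡ 599;  2032^6 ≡ 1915;  2032^367 ≡ 286;  2032^734 ≡ 285;  2032^1101 ≡ 2202;  2032^2202 ≡ 1.
Smallest exponent giving 1 is 2202.

2202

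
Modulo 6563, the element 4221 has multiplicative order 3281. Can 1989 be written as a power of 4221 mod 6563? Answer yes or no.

no

1989 ∈ ⟨4221⟩ iff 1989^3281 ≡ 1 (mod 6563), since |⟨4221⟩| = 3281.
1989^3281 mod 6563 = 6562.
Since 6562 ≠ 1, 1989 does not lie in the subgroup.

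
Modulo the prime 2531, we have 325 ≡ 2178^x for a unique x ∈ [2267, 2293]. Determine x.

Compute 2178^2267 mod 2531 = 732, then multiply by 2178 repeatedly:
  2178^2267=732  2178^2268=2297  2178^2269=1610  2178^2270=1145  2178^2271=775
  2178^2272=2304  2178^2273=1670  2178^2274=213  2178^2275=741  2178^2276=1651
  2178^2277=1858  2178^2278=2186  2178^2279=297  2178^2280=1461  2178^2281=591
  2178^2282=1450  2178^2283=1943  2178^2284=22  2178^2285=2358  2178^2286=325
Found 325 at exponent 2286.

2286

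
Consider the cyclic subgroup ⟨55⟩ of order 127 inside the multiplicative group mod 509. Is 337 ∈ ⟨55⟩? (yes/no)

yes

337 ∈ ⟨55⟩ iff 337^127 ≡ 1 (mod 509), since |⟨55⟩| = 127.
337^127 mod 509 = 1.
Since 1 = 1, 337 lies in the subgroup.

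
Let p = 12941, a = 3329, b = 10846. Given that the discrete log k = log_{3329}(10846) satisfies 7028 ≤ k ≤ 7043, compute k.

7039

Compute 3329^7028 mod 12941 = 6699, then multiply by 3329 repeatedly:
  3329^7028=6699  3329^7029=3628  3329^7030=3659  3329^7031=3330  3329^7032=8074
  3329^7033=12830  3329^7034=5770  3329^7035=3886  3329^7036=8435  3329^7037=11086
  3329^7038=10503  3329^7039=10846
Found 10846 at exponent 7039.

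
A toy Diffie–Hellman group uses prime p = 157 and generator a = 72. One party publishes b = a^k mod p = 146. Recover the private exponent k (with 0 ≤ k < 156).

Baby-step giant-step with m = ceil(sqrt(156)) = 13.
Baby table (72^j mod 157 for j=0..12):
  0:1  1:72  2:3  3:59  4:9  5:20  6:27  7:60
  8:81  9:23  10:86  11:69  12:101
Giant step factor: 72^(-13) ≡ 22 (mod 157).
Scan 146·22^i mod 157 for i = 0, 1, …:
  i=0: 146   i=1: 72
Match at i=1, j=1: k = 1·13 + 1 = 14.

14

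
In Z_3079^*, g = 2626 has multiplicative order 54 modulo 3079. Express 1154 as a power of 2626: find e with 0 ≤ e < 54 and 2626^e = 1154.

Baby-step giant-step with m = ceil(sqrt(54)) = 8.
Baby table (2626^j mod 3079 for j=0..7):
  0:1  1:2626  2:1995  3:1491  4:1957  5:231  6:43  7:2074
Giant step factor: 2626^(-8) ≡ 1608 (mod 3079).
Scan 1154·1608^i mod 3079 for i = 0, 1, …:
  i=0: 1154   i=1: 2074
Match at i=1, j=7: e = 1·8 + 7 = 15.

15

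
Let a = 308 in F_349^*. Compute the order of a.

58

The order of 308 must divide p − 1 = 348 = 2^2 · 3 · 29.
Divisors: 1, 2, 3, 4, 6, 12, 29, 58, 87, 116, 174, 348.
Check each in increasing order: 308^1 ≡ 308;  308^2 ≡ 285;  308^3 ≡ 181;  308^4 ≡ 257;  308^6 ≡ 304;  308^12 ≡ 280;  308^29 ≡ 348;  308^58 ≡ 1.
Smallest exponent giving 1 is 58.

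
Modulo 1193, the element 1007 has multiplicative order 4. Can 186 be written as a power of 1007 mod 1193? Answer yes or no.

yes

186 ∈ ⟨1007⟩ iff 186^4 ≡ 1 (mod 1193), since |⟨1007⟩| = 4.
186^4 mod 1193 = 1.
Since 1 = 1, 186 lies in the subgroup.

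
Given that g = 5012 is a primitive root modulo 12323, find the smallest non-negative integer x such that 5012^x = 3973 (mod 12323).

Baby-step giant-step with m = ceil(sqrt(12322)) = 112.
Baby table (5012^j mod 12323 for j=0..111):
  0:1  1:5012  2:5870  3:5439  4:1792  5:10360  6:7521  7:11518
  8:7284  9:6682  10:8593  11:11554  12:2871  13:8511  14:7229  15:2128
  16:6141  17:8161  18:2895  19:5569  20:233  21:9434  22:12180  23:10341
  24:10877  25:10895  26:2527  27:9603  28:8921  29:4208  30:5843  31:5668
  32:3501  33:11383  34:8429  35:2904  36:1385  37:3771  38:9093  39:3662
  40:4997  41:4628  42:3650  43:6468  44:8126  45:12320  46:9610  47:7036
  48:8329  49:6947  50:5889  51:2083  52:2415  53:2794  54:4600  55:11190
  56:2307  57:3710  58:11436  59:2959  60:5939  61:6223  62:163  63:3638
  64:7939  65:11624  66:8667  67:429  68:5946  69:4338  70:4284  71:4742
  72:8160  73:10206  74:12022  75:7117  76:7642  77:1820  78:2820  79:11682
  80:3611  81:8168  82:1010  83:9690  84:1337  85:9655  86:10762  87:1373
  88:5242  89:268  90:9  91:8139  92:3538  93:11982  94:3805  95:6979
  96:6074  97:5078  98:3941  99:10846  100:3399  101:5402  102:1193  103:2661
  104:3446  105:6829  106:5977  107:11834  108:1409  109:829  110:2097  111:10968
Giant step factor: 5012^(-112) ≡ 11940 (mod 12323).
Scan 3973·11940^i mod 12323 for i = 0, 1, …:
  i=0: 3973   i=1: 6393   i=2: 3758   i=3: 2477
  i=4: 180   i=5: 4998   i=6: 8154   i=7: 7060
  i=8: 7080   i=9: 11743     …   i=25: 11897
  i=26: 2959
Match at i=26, j=59: x = 26·112 + 59 = 2971.

2971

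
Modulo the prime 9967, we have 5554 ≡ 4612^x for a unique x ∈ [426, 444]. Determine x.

443

Compute 4612^426 mod 9967 = 5083, then multiply by 4612 repeatedly:
  4612^426=5083  4612^427=412  4612^428=6414  4612^429=9279  4612^430=6417
  4612^431=3181  4612^432=9315  4612^433=3010  4612^434=8056  4612^435=7263
  4612^436=7836  4612^437=9257  4612^438=4623  4612^439=1863  4612^440=602
  4612^441=5598  4612^442=3446  4612^443=5554
Found 5554 at exponent 443.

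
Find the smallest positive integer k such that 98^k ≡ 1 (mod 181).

180

The order of 98 must divide p − 1 = 180 = 2^2 · 3^2 · 5.
Divisors: 1, 2, 3, 4, 5, 6, 9, 10, 12, 15, 18, 20, 30, 36, 45, 60, 90, 180.
Check each in increasing order: 98^1 ≡ 98;  98^2 ≡ 11;  98^3 ≡ 173;  98^4 ≡ 121;  98^5 ≡ 93;  98^6 ≡ 64;  98^9 ≡ 31;  98^10 ≡ 142;  98^12 ≡ 114;  98^15 ≡ 174;  98^18 ≡ 56;  98^20 ≡ 73;  98^30 ≡ 49;  98^36 ≡ 59;  98^45 ≡ 19;  98^60 ≡ 48;  98^90 ≡ 180;  98^180 ≡ 1.
Smallest exponent giving 1 is 180.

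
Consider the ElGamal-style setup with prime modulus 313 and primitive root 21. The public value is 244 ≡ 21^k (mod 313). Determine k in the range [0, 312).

85

Baby-step giant-step with m = ceil(sqrt(312)) = 18.
Baby table (21^j mod 313 for j=0..17):
  0:1  1:21  2:128  3:184  4:108  5:77  6:52  7:153
  8:83  9:178  10:295  11:248  12:200  13:131  14:247  15:179
  16:3  17:63
Giant step factor: 21^(-18) ≡ 97 (mod 313).
Scan 244·97^i mod 313 for i = 0, 1, …:
  i=0: 244   i=1: 193   i=2: 254   i=3: 224
  i=4: 131
Match at i=4, j=13: k = 4·18 + 13 = 85.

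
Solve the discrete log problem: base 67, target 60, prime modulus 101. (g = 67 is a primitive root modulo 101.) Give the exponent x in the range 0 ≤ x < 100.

Baby-step giant-step with m = ceil(sqrt(100)) = 10.
Baby table (67^j mod 101 for j=0..9):
  0:1  1:67  2:45  3:86  4:5  5:32  6:23  7:26
  8:25  9:59
Giant step factor: 67^(-10) ≡ 65 (mod 101).
Scan 60·65^i mod 101 for i = 0, 1, …:
  i=0: 60   i=1: 62   i=2: 91   i=3: 57
  i=4: 69   i=5: 41   i=6: 39   i=7: 10
  i=8: 44   i=9: 32
Match at i=9, j=5: x = 9·10 + 5 = 95.

95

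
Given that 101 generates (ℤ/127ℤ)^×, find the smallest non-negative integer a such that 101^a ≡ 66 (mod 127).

87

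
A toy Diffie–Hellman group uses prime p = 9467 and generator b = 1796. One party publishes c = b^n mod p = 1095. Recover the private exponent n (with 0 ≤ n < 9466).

Baby-step giant-step with m = ceil(sqrt(9466)) = 98.
Baby table (1796^j mod 9467 for j=0..97):
  0:1  1:1796  2:6836  3:8224  4:1784  5:4218  6:1928  7:7233
  8:1744  9:8114  10:3031  11:151  12:6120  13:333  14:1647  15:4308
  16:2629  17:7118  18:3478  19:7735  20:3971  21:3265  22:3867  23:5821
  24:2948  25:2555  26:6752  27:8832  28:5047  29:4493  30:3544  31:3200
  32:731  33:6430  34:8007  35:199  36:7125  37:6583  38:8252  39:4737
  40:6286  41:4992  42:383  43:6244  44:5296  45:6748  46:1648  47:6104
  48:9465  49:5875  50:5262  51:2486  52:5899  53:1031  54:5611  55:4468
  56:5979  57:2706  58:3405  59:9165  60:6694  61:8801  62:6173  63:851
  64:4209  65:4698  66:2511  67:3464  68:1525  69:2937  70:1733  71:7292
  72:3571  73:4357  74:5430  75:1270  76:8840  77:481  78:2379  79:3067
  80:8005  81:6074  82:2920  83:9069  84:4684  85:5768  86:2430  87:9460
  88:6362  89:8950  90:8701  91:6446  92:8342  93:5438  94:6171  95:6726
  96:4  97:7184
Giant step factor: 1796^(-98) ≡ 9261 (mod 9467).
Scan 1095·9261^i mod 9467 for i = 0, 1, …:
  i=0: 1095   i=1: 1638   i=2: 3384   i=3: 3454
  i=4: 7968   i=5: 5850   i=6: 6676   i=7: 6926
  i=8: 2761   i=9: 8721     …   i=61: 8405
  i=62: 1031
Match at i=62, j=53: n = 62·98 + 53 = 6129.

6129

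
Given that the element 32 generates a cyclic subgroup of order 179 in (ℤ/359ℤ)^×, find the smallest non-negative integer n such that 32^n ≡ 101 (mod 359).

Baby-step giant-step with m = ceil(sqrt(179)) = 14.
Baby table (32^j mod 359 for j=0..13):
  0:1  1:32  2:306  3:99  4:296  5:138  6:108  7:225
  8:20  9:281  10:17  11:185  12:176  13:247
Giant step factor: 32^(-14) ≡ 60 (mod 359).
Scan 101·60^i mod 359 for i = 0, 1, …:
  i=0: 101   i=1: 316   i=2: 292   i=3: 288
  i=4: 48   i=5: 8   i=6: 121   i=7: 80
  i=8: 133   i=9: 82   i=10: 253   i=11: 102
  i=12: 17
Match at i=12, j=10: n = 12·14 + 10 = 178.

178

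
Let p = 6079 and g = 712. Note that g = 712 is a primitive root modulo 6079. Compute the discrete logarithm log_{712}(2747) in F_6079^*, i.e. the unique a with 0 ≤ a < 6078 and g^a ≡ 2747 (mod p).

1488

Baby-step giant-step with m = ceil(sqrt(6078)) = 78.
Baby table (712^j mod 6079 for j=0..77):
  0:1  1:712  2:2387  3:3503  4:1746  5:3036  6:3587  7:764
  8:2937  9:6047  10:1532  11:2643  12:3405  13:4918  14:112  15:717
  16:5947  17:3280  18:1024  19:5687  20:530  21:462  22:678  23:2495
  24:1372  25:4224  26:4462  27:3706  28:386  29:1277  30:3453  31:2620
  32:5266  33:4728  34:4649  35:3112  36:2988  37:5885  38:1689  39:5005
  40:1266  41:1700  42:679  43:3207  44:3759  45:1648  46:129  47:663
  48:3973  49:2041  50:311  51:2588  52:719  53:1292  54:1975  55:1951
  56:3100  57:523  58:1557  59:2206  60:2290  61:1308  62:1209  63:3669
  64:4437  65:4143  66:1501  67:4887  68:2356  69:5747  70:697  71:3865
  72:4172  73:3912  74:1162  75:600  76:1670  77:3635
Giant step factor: 712^(-78) ≡ 3626 (mod 6079).
Scan 2747·3626^i mod 6079 for i = 0, 1, …:
  i=0: 2747   i=1: 3220   i=2: 4040   i=3: 4729
  i=4: 4574   i=5: 1812   i=6: 4992   i=7: 3809
  i=8: 6025   i=9: 4803     …   i=18: 5116
  i=19: 3587
Match at i=19, j=6: a = 19·78 + 6 = 1488.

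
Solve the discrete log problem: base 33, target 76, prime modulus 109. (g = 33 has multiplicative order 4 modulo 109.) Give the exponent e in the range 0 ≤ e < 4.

3

Successive powers of 33 modulo 109:
  33^0=1  33^1=33  33^2=108  33^3=76
So 33^3 ≡ 76 (mod 109), giving e = 3.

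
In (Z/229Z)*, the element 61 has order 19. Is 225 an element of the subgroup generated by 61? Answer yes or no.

yes

225 ∈ ⟨61⟩ iff 225^19 ≡ 1 (mod 229), since |⟨61⟩| = 19.
225^19 mod 229 = 1.
Since 1 = 1, 225 lies in the subgroup.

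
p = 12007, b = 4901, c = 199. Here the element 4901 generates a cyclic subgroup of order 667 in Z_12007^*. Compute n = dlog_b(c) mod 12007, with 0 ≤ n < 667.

Baby-step giant-step with m = ceil(sqrt(667)) = 26.
Baby table (4901^j mod 12007 for j=0..25):
  0:1  1:4901  2:5801  3:10132  4:7987  5:1467  6:9581  7:9111
  8:10985  9:10104  10:2836  11:7137  12:2046  13:1601  14:5930  15:5990
  16:11882  17:11739  18:7302  19:6242  20:10213  21:8737  22:3075  23:1790
  24:7680  25:9742
Giant step factor: 4901^(-26) ≡ 225 (mod 12007).
Scan 199·225^i mod 12007 for i = 0, 1, …:
  i=0: 199   i=1: 8754   i=2: 502   i=3: 4887
  i=4: 6938   i=5: 140   i=6: 7486   i=7: 3370
  i=8: 1809   i=9: 10794   i=10: 3236   i=11: 7680
Match at i=11, j=24: n = 11·26 + 24 = 310.

310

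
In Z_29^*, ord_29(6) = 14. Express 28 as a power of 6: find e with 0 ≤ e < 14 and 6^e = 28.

7

Successive powers of 6 modulo 29:
  6^0=1  6^1=6  6^2=7  6^3=13  6^4=20  6^5=4
  6^6=24  6^7=28
So 6^7 ≡ 28 (mod 29), giving e = 7.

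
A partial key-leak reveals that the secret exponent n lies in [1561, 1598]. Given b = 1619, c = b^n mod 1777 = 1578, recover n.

Compute 1619^1561 mod 1777 = 1249, then multiply by 1619 repeatedly:
  1619^1561=1249  1619^1562=1682  1619^1563=794  1619^1564=715  1619^1565=758
  1619^1566=1072  1619^1567=1216  1619^1568=1565  1619^1569=1510  1619^1570=1315
  1619^1571=139  1619^1572=1139  1619^1573=1292  1619^1574=219  1619^1575=938
  1619^1576=1064  1619^1577=703  1619^1578=877  1619^1579=40  1619^1580=788
  1619^1581=1663  1619^1582=242  1619^1583=858  1619^1584=1265  1619^1585=931
  1619^1586=393  1619^1587=101  1619^1588=35  1619^1589=1578
Found 1578 at exponent 1589.

1589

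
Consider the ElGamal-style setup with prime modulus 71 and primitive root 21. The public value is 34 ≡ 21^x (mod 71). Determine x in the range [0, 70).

15

Baby-step giant-step with m = ceil(sqrt(70)) = 9.
Baby table (21^j mod 71 for j=0..8):
  0:1  1:21  2:15  3:31  4:12  5:39  6:38  7:17
  8:2
Giant step factor: 21^(-9) ≡ 22 (mod 71).
Scan 34·22^i mod 71 for i = 0, 1, …:
  i=0: 34   i=1: 38
Match at i=1, j=6: x = 1·9 + 6 = 15.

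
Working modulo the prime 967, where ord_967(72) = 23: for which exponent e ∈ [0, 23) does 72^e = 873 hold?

22

Successive powers of 72 modulo 967:
  72^0=1  72^1=72  72^2=349  72^3=953  72^4=926  72^5=916
  72^6=196  72^7=574  72^8=714  72^9=157  72^10=667  72^11=641
  72^12=703  72^13=332  72^14=696  72^15=795  72^16=187  72^17=893
  72^18=474  72^19=283  72^20=69  72^21=133  72^22=873
So 72^22 ≡ 873 (mod 967), giving e = 22.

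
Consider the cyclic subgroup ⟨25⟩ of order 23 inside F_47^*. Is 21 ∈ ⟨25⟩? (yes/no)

yes

⟨25⟩ has order 23; its elements mod 47 are {1, 2, 3, 4, 6, 7, 8, 9, 12, 14, 16, 17, 18, 21, 24, 25, 27, 28, 32, 34, 36, 37, 42}.
21 is in this set.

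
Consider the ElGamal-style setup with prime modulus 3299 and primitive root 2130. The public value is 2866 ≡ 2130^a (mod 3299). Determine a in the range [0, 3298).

1686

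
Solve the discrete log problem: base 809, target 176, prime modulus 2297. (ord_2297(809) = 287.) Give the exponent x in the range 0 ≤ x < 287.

274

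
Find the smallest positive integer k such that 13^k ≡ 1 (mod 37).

36

The order of 13 must divide p − 1 = 36 = 2^2 · 3^2.
Divisors: 1, 2, 3, 4, 6, 9, 12, 18, 36.
Check each in increasing order: 13^1 ≡ 13;  13^2 ≡ 21;  13^3 ≡ 14;  13^4 ≡ 34;  13^6 ≡ 11;  13^9 ≡ 6;  13^12 ≡ 10;  13^18 ≡ 36;  13^36 ≡ 1.
Smallest exponent giving 1 is 36.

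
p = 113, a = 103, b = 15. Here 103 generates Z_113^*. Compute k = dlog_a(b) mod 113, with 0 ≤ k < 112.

28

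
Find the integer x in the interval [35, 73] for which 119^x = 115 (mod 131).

Compute 119^35 mod 131 = 71, then multiply by 119 repeatedly:
  119^35=71  119^36=65  119^37=6  119^38=59  119^39=78
  119^40=112  119^41=97  119^42=15  119^43=82  119^44=64
  119^45=18  119^46=46  119^47=103  119^48=74  119^49=29
  119^50=45  119^51=115
Found 115 at exponent 51.

51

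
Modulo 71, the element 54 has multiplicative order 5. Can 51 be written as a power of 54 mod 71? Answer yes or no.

51 ∈ ⟨54⟩ iff 51^5 ≡ 1 (mod 71), since |⟨54⟩| = 5.
51^5 mod 71 = 41.
Since 41 ≠ 1, 51 does not lie in the subgroup.

no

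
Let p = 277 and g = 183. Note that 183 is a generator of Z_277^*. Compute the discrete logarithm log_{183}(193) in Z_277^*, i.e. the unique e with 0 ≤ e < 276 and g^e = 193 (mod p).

246

Baby-step giant-step with m = ceil(sqrt(276)) = 17.
Baby table (183^j mod 277 for j=0..16):
  0:1  1:183  2:249  3:139  4:230  5:263  6:208  7:115
  8:270  9:104  10:196  11:135  12:52  13:98  14:206  15:26
  16:49
Giant step factor: 183^(-17) ≡ 78 (mod 277).
Scan 193·78^i mod 277 for i = 0, 1, …:
  i=0: 193   i=1: 96   i=2: 9   i=3: 148
  i=4: 187   i=5: 182   i=6: 69   i=7: 119
  i=8: 141   i=9: 195     …   i=13: 110
  i=14: 270
Match at i=14, j=8: e = 14·17 + 8 = 246.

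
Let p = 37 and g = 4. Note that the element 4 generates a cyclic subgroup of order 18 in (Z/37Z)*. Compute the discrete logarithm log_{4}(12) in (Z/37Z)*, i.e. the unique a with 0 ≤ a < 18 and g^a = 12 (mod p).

14

Successive powers of 4 modulo 37:
  4^0=1  4^1=4  4^2=16  4^3=27  4^4=34  4^5=25
  4^6=26  4^7=30  4^8=9  4^9=36  4^10=33  4^11=21
  4^12=10  4^13=3  4^14=12
So 4^14 ≡ 12 (mod 37), giving a = 14.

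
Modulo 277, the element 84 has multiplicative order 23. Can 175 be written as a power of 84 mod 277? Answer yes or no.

yes

175 ∈ ⟨84⟩ iff 175^23 ≡ 1 (mod 277), since |⟨84⟩| = 23.
175^23 mod 277 = 1.
Since 1 = 1, 175 lies in the subgroup.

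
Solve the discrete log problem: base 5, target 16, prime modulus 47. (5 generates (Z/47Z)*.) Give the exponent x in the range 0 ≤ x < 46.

Baby-step giant-step with m = ceil(sqrt(46)) = 7.
Baby table (5^j mod 47 for j=0..6):
  0:1  1:5  2:25  3:31  4:14  5:23  6:21
Giant step factor: 5^(-7) ≡ 30 (mod 47).
Scan 16·30^i mod 47 for i = 0, 1, …:
  i=0: 16   i=1: 10   i=2: 18   i=3: 23
Match at i=3, j=5: x = 3·7 + 5 = 26.

26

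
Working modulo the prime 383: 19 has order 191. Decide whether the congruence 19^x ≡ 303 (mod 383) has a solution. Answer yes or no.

yes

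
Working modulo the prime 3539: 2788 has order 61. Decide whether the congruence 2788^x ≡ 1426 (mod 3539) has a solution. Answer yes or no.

no

1426 ∈ ⟨2788⟩ iff 1426^61 ≡ 1 (mod 3539), since |⟨2788⟩| = 61.
1426^61 mod 3539 = 310.
Since 310 ≠ 1, 1426 does not lie in the subgroup.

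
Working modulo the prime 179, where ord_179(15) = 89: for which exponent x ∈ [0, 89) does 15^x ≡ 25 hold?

25

Successive powers of 15 modulo 179:
  15^0=1  15^1=15  15^2=46  15^3=153  15^4=147  15^5=57
  15^6=139  15^7=116  15^8=129  15^9=145  15^10=27  15^11=47
  15^12=168  15^13=14  15^14=31  15^15=107  15^16=173  15^17=89
  15^18=82  15^19=156  15^20=13  15^21=16  15^22=61  15^23=20
  15^24=121  15^25=25
So 15^25 ≡ 25 (mod 179), giving x = 25.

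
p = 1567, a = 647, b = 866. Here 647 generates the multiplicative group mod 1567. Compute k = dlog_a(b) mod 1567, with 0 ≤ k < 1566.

Baby-step giant-step with m = ceil(sqrt(1566)) = 40.
Baby table (647^j mod 1567 for j=0..39):
  0:1  1:647  2:220  3:1310  4:1390  5:1439  6:235  7:46
  8:1556  9:718  10:714  11:1260  12:380  13:1408  14:549  15:1061
  16:121  17:1504  18:1548  19:243  20:521  21:182  22:229  23:865
  24:236  25:693  26:209  27:461  28:537  29:1132  30:615  31:1454
  32:538  33:212  34:835  35:1197  36:361  37:84  38:1070  39:1243
Giant step factor: 647^(-40) ≡ 882 (mod 1567).
Scan 866·882^i mod 1567 for i = 0, 1, …:
  i=0: 866   i=1: 683   i=2: 678   i=3: 969
  i=4: 643   i=5: 1439
Match at i=5, j=5: k = 5·40 + 5 = 205.

205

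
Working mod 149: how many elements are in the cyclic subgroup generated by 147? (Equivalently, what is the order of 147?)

The order of 147 must divide p − 1 = 148 = 2^2 · 37.
Divisors: 1, 2, 4, 37, 74, 148.
Check each in increasing order: 147^1 ≡ 147;  147^2 ≡ 4;  147^4 ≡ 16;  147^37 ≡ 44;  147^74 ≡ 148;  147^148 ≡ 1.
Smallest exponent giving 1 is 148.

148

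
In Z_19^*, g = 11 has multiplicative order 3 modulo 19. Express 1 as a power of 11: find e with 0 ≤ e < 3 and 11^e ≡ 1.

0

Successive powers of 11 modulo 19:
  11^0=1
So 11^0 ≡ 1 (mod 19), giving e = 0.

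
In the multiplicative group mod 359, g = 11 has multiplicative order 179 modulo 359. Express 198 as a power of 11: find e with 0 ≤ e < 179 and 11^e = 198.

77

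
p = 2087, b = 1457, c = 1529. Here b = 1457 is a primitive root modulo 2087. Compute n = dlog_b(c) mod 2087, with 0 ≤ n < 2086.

Baby-step giant-step with m = ceil(sqrt(2086)) = 46.
Baby table (1457^j mod 2087 for j=0..45):
  0:1  1:1457  2:370  3:644  4:1245  5:362  6:1510  7:372
  8:1471  9:1985  10:1650  11:1913  12:1096  13:317  14:642  15:418
  16:1709  17:222  18:2056  19:747  20:1052  21:906  22:1058  23:1300
  24:1191  25:990  26:313  27:1075  28:1025  29:1220  30:1503  31:608
  32:968  33:1651  34:1283  35:1466  36:961  37:1887  38:780  39:1132
  40:594  41:1440  42:645  43:615  44:732  45:67
Giant step factor: 1457^(-46) ≡ 857 (mod 2087).
Scan 1529·857^i mod 2087 for i = 0, 1, …:
  i=0: 1529   i=1: 1804   i=2: 1648   i=3: 1524
  i=4: 1693   i=5: 436   i=6: 79   i=7: 919
  i=8: 784   i=9: 1961     …   i=27: 2048
  i=28: 2056
Match at i=28, j=18: n = 28·46 + 18 = 1306.

1306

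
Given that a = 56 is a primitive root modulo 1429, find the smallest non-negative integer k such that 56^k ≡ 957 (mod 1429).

Baby-step giant-step with m = ceil(sqrt(1428)) = 38.
Baby table (56^j mod 1429 for j=0..37):
  0:1  1:56  2:278  3:1278  4:118  5:892  6:1366  7:759
  8:1063  9:939  10:1140  11:964  12:1111  13:769  14:194  15:861
  16:1059  17:715  18:28  19:139  20:639  21:59  22:446  23:683
  24:1094  25:1246  26:1184  27:570  28:482  29:1270  30:1099  31:97
  32:1145  33:1244  34:1072  35:14  36:784  37:1034
Giant step factor: 56^(-38) ≡ 436 (mod 1429).
Scan 957·436^i mod 1429 for i = 0, 1, …:
  i=0: 957   i=1: 1413   i=2: 169   i=3: 805
  i=4: 875   i=5: 1386   i=6: 1258   i=7: 1181
  i=8: 476   i=9: 331     …   i=17: 744
  i=18: 1
Match at i=18, j=0: k = 18·38 + 0 = 684.

684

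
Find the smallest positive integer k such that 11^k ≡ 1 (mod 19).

3

The order of 11 must divide p − 1 = 18 = 2 · 3^2.
Divisors: 1, 2, 3, 6, 9, 18.
Check each in increasing order: 11^1 ≡ 11;  11^2 ≡ 7;  11^3 ≡ 1.
Smallest exponent giving 1 is 3.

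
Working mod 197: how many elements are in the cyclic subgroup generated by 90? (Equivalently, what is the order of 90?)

The order of 90 must divide p − 1 = 196 = 2^2 · 7^2.
Divisors: 1, 2, 4, 7, 14, 28, 49, 98, 196.
Check each in increasing order: 90^1 ≡ 90;  90^2 ≡ 23;  90^4 ≡ 135;  90^7 ≡ 104;  90^14 ≡ 178;  90^28 ≡ 164;  90^49 ≡ 1.
Smallest exponent giving 1 is 49.

49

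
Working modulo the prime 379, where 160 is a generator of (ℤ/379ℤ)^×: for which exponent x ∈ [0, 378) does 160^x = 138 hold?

Baby-step giant-step with m = ceil(sqrt(378)) = 20.
Baby table (160^j mod 379 for j=0..19):
  0:1  1:160  2:207  3:147  4:22  5:109  6:6  7:202
  8:105  9:124  10:132  11:275  12:36  13:75  14:251  15:365
  16:34  17:134  18:216  19:71
Giant step factor: 160^(-20) ≡ 341 (mod 379).
Scan 138·341^i mod 379 for i = 0, 1, …:
  i=0: 138   i=1: 62   i=2: 297   i=3: 84
  i=4: 219   i=5: 16   i=6: 150   i=7: 364
  i=8: 191   i=9: 322   i=10: 271   i=11: 314
  i=12: 196   i=13: 132
Match at i=13, j=10: x = 13·20 + 10 = 270.

270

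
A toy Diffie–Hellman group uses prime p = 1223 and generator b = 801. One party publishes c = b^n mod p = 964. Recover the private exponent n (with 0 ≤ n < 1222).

1144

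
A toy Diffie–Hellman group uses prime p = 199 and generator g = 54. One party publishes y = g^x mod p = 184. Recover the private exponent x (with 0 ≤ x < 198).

4

Successive powers of 54 modulo 199:
  54^0=1  54^1=54  54^2=130  54^3=55  54^4=184
So 54^4 ≡ 184 (mod 199), giving x = 4.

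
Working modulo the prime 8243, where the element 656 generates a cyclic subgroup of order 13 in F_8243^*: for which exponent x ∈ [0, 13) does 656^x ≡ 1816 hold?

7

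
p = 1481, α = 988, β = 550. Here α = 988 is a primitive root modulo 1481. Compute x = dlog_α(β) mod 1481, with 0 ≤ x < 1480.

Baby-step giant-step with m = ceil(sqrt(1480)) = 39.
Baby table (988^j mod 1481 for j=0..38):
  0:1  1:988  2:165  3:110  4:567  5:378  6:252  7:168
  8:112  9:1062  10:708  11:472  12:1302  13:868  14:85  15:1044
  16:696  17:464  18:803  19:1029  20:686  21:951  22:634  23:1410
  24:940  25:133  26:1076  27:1211  28:1301  29:1361  30:1401  31:934
  32:129  33:86  34:551  35:861  36:574  37:1370  38:1407
Giant step factor: 988^(-39) ≡ 30 (mod 1481).
Scan 550·30^i mod 1481 for i = 0, 1, …:
  i=0: 550   i=1: 209   i=2: 346   i=3: 13
  i=4: 390   i=5: 1333   i=6: 3   i=7: 90
  i=8: 1219   i=9: 1026     …   i=15: 1115
  i=16: 868
Match at i=16, j=13: x = 16·39 + 13 = 637.

637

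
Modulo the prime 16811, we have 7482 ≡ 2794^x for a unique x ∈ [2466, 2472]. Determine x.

2466

Compute 2794^2466 mod 16811 = 7482, then multiply by 2794 repeatedly:
  2794^2466=7482
Found 7482 at exponent 2466.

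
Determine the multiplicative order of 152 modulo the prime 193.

192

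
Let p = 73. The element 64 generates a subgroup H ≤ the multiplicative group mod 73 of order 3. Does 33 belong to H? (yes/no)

no

33 ∈ ⟨64⟩ iff 33^3 ≡ 1 (mod 73), since |⟨64⟩| = 3.
33^3 mod 73 = 21.
Since 21 ≠ 1, 33 does not lie in the subgroup.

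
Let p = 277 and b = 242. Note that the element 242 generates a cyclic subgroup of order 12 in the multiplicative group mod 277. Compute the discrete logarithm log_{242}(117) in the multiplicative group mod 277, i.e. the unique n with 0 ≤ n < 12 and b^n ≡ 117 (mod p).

2

Successive powers of 242 modulo 277:
  242^0=1  242^1=242  242^2=117
So 242^2 ≡ 117 (mod 277), giving n = 2.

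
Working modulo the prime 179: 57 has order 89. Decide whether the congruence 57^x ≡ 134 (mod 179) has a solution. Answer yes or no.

134 ∈ ⟨57⟩ iff 134^89 ≡ 1 (mod 179), since |⟨57⟩| = 89.
134^89 mod 179 = 178.
Since 178 ≠ 1, 134 does not lie in the subgroup.

no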